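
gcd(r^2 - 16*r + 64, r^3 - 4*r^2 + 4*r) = 1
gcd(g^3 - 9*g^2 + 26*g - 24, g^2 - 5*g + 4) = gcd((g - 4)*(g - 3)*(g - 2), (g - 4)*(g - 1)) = g - 4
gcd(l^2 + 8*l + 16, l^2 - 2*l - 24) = l + 4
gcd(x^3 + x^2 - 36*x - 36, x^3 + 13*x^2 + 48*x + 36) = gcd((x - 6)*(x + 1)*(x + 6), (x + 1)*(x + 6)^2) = x^2 + 7*x + 6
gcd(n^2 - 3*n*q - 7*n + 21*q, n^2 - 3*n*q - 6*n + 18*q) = -n + 3*q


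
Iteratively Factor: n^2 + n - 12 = (n + 4)*(n - 3)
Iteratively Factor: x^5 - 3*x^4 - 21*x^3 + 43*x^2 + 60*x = (x + 4)*(x^4 - 7*x^3 + 7*x^2 + 15*x) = (x - 5)*(x + 4)*(x^3 - 2*x^2 - 3*x) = (x - 5)*(x + 1)*(x + 4)*(x^2 - 3*x) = (x - 5)*(x - 3)*(x + 1)*(x + 4)*(x)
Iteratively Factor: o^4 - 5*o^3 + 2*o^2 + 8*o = (o - 4)*(o^3 - o^2 - 2*o) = (o - 4)*(o + 1)*(o^2 - 2*o) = o*(o - 4)*(o + 1)*(o - 2)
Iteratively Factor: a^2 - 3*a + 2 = (a - 1)*(a - 2)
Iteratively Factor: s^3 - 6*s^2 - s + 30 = (s + 2)*(s^2 - 8*s + 15) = (s - 3)*(s + 2)*(s - 5)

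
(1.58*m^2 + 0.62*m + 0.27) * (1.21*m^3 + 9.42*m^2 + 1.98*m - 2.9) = 1.9118*m^5 + 15.6338*m^4 + 9.2955*m^3 - 0.811*m^2 - 1.2634*m - 0.783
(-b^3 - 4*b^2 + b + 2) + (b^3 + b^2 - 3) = -3*b^2 + b - 1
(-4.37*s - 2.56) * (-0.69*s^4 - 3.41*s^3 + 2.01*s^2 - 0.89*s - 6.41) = 3.0153*s^5 + 16.6681*s^4 - 0.0540999999999983*s^3 - 1.2563*s^2 + 30.2901*s + 16.4096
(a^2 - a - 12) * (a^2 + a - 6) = a^4 - 19*a^2 - 6*a + 72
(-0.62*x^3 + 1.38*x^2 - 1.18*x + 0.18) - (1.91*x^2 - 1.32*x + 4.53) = -0.62*x^3 - 0.53*x^2 + 0.14*x - 4.35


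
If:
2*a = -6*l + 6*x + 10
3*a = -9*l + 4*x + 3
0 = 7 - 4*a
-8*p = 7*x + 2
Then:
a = 7/4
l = -79/60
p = 37/20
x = -12/5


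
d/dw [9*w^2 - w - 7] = 18*w - 1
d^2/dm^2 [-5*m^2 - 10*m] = -10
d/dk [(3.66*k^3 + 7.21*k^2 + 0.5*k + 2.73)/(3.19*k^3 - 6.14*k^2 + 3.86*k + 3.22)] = (-45.4723*k^4 + 25.0652*k^3 + 40.1301*k^2 + 79.9568*k - 8.9278)/(10.1761*k^6 - 39.1732*k^5 + 62.3264*k^4 - 26.8572*k^3 - 24.642*k^2 + 24.8584*k + 10.3684)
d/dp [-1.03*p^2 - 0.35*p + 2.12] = -2.06*p - 0.35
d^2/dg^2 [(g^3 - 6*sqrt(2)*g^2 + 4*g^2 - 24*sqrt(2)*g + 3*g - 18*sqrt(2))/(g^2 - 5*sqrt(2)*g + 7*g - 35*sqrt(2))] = 2*(3*sqrt(2)*g^3 + 14*g^3 - 369*sqrt(2)*g^2 - 210*g^2 - 63*sqrt(2)*g + 2850*g - 7347*sqrt(2) - 1750)/(g^6 - 15*sqrt(2)*g^5 + 21*g^5 - 315*sqrt(2)*g^4 + 297*g^4 - 2455*sqrt(2)*g^3 + 3493*g^3 - 10395*sqrt(2)*g^2 + 22050*g^2 - 36750*sqrt(2)*g + 51450*g - 85750*sqrt(2))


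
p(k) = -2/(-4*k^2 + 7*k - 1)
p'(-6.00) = 0.00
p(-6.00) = 0.01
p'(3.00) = -0.13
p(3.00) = 0.12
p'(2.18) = -0.93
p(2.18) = 0.42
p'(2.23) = -0.78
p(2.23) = 0.38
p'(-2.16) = 0.04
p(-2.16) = 0.06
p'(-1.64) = 0.07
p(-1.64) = 0.09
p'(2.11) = -1.21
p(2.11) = 0.50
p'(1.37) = -6.76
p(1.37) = -1.85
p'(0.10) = 107.27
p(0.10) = 5.88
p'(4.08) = -0.03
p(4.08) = 0.05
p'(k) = -2*(8*k - 7)/(-4*k^2 + 7*k - 1)^2 = 2*(7 - 8*k)/(4*k^2 - 7*k + 1)^2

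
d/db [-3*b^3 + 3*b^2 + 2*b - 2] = -9*b^2 + 6*b + 2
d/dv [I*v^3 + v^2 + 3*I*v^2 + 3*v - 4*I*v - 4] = 3*I*v^2 + v*(2 + 6*I) + 3 - 4*I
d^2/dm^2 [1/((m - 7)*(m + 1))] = 2*((m - 7)^2 + (m - 7)*(m + 1) + (m + 1)^2)/((m - 7)^3*(m + 1)^3)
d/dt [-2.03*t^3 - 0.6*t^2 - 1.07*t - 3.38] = -6.09*t^2 - 1.2*t - 1.07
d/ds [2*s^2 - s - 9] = 4*s - 1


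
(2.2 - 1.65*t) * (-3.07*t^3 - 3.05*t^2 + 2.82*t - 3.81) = 5.0655*t^4 - 1.7215*t^3 - 11.363*t^2 + 12.4905*t - 8.382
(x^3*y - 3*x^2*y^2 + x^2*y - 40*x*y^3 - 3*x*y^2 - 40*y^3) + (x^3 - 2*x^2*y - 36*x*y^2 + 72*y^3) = x^3*y + x^3 - 3*x^2*y^2 - x^2*y - 40*x*y^3 - 39*x*y^2 + 32*y^3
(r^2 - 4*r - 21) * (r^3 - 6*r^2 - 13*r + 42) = r^5 - 10*r^4 - 10*r^3 + 220*r^2 + 105*r - 882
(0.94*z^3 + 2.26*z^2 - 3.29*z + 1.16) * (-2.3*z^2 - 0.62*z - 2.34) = -2.162*z^5 - 5.7808*z^4 + 3.9662*z^3 - 5.9166*z^2 + 6.9794*z - 2.7144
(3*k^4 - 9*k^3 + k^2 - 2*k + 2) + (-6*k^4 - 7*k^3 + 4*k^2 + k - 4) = -3*k^4 - 16*k^3 + 5*k^2 - k - 2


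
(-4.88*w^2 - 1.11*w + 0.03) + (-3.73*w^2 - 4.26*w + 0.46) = -8.61*w^2 - 5.37*w + 0.49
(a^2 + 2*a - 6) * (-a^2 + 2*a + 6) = -a^4 + 16*a^2 - 36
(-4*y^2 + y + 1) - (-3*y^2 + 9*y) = -y^2 - 8*y + 1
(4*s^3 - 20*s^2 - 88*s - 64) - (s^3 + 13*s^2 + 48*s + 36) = 3*s^3 - 33*s^2 - 136*s - 100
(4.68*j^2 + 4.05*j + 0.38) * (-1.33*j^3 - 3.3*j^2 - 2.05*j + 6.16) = -6.2244*j^5 - 20.8305*j^4 - 23.4644*j^3 + 19.2723*j^2 + 24.169*j + 2.3408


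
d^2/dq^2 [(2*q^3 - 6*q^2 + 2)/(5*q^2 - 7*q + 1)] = 4*(-61*q^3 + 99*q^2 - 102*q + 41)/(125*q^6 - 525*q^5 + 810*q^4 - 553*q^3 + 162*q^2 - 21*q + 1)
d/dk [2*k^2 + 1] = 4*k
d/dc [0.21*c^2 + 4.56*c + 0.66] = 0.42*c + 4.56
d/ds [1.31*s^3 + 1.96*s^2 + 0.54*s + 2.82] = 3.93*s^2 + 3.92*s + 0.54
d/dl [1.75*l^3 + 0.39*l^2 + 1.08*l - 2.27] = 5.25*l^2 + 0.78*l + 1.08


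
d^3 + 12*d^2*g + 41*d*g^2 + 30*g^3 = (d + g)*(d + 5*g)*(d + 6*g)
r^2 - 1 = (r - 1)*(r + 1)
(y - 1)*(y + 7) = y^2 + 6*y - 7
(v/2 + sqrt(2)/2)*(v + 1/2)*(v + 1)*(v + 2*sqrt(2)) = v^4/2 + 3*v^3/4 + 3*sqrt(2)*v^3/2 + 9*v^2/4 + 9*sqrt(2)*v^2/4 + 3*sqrt(2)*v/4 + 3*v + 1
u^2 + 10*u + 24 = (u + 4)*(u + 6)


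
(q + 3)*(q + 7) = q^2 + 10*q + 21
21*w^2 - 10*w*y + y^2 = (-7*w + y)*(-3*w + y)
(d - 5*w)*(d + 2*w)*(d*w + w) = d^3*w - 3*d^2*w^2 + d^2*w - 10*d*w^3 - 3*d*w^2 - 10*w^3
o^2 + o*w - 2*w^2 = (o - w)*(o + 2*w)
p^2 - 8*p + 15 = (p - 5)*(p - 3)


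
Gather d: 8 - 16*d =8 - 16*d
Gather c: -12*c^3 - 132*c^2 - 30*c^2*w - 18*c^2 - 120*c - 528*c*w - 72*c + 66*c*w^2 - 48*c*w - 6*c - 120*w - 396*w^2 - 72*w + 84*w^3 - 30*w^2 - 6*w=-12*c^3 + c^2*(-30*w - 150) + c*(66*w^2 - 576*w - 198) + 84*w^3 - 426*w^2 - 198*w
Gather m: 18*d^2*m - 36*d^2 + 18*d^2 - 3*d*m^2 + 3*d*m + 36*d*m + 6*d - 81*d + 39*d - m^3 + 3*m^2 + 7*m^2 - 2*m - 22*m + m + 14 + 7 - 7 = -18*d^2 - 36*d - m^3 + m^2*(10 - 3*d) + m*(18*d^2 + 39*d - 23) + 14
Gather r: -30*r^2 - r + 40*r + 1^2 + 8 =-30*r^2 + 39*r + 9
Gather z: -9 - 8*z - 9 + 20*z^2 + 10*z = 20*z^2 + 2*z - 18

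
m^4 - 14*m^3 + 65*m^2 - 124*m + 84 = (m - 7)*(m - 3)*(m - 2)^2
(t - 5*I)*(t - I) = t^2 - 6*I*t - 5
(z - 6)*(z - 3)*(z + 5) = z^3 - 4*z^2 - 27*z + 90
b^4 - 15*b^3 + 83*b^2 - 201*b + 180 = (b - 5)*(b - 4)*(b - 3)^2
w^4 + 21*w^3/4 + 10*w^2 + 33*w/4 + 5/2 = (w + 1)^2*(w + 5/4)*(w + 2)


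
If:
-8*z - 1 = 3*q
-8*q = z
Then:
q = 1/61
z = -8/61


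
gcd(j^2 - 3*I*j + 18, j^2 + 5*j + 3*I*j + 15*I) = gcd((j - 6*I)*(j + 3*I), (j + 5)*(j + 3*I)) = j + 3*I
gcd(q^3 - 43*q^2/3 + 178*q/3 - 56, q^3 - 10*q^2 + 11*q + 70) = q - 7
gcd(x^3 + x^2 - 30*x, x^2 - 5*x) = x^2 - 5*x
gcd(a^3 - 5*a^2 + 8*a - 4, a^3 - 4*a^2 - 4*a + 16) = a - 2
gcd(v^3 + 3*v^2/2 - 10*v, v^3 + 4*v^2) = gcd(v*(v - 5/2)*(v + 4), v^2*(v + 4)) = v^2 + 4*v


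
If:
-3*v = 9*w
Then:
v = -3*w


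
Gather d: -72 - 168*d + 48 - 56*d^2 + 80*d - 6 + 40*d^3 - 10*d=40*d^3 - 56*d^2 - 98*d - 30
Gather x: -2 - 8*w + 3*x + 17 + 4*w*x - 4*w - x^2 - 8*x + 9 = -12*w - x^2 + x*(4*w - 5) + 24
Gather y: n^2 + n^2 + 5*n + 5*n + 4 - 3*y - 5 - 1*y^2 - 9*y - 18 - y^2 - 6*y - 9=2*n^2 + 10*n - 2*y^2 - 18*y - 28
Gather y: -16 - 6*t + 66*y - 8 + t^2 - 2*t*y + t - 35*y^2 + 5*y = t^2 - 5*t - 35*y^2 + y*(71 - 2*t) - 24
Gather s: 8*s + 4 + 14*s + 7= 22*s + 11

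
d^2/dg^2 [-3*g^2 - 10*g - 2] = -6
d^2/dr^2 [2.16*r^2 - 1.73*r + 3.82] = 4.32000000000000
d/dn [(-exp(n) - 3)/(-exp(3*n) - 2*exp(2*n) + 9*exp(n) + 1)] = (-(exp(n) + 3)*(3*exp(2*n) + 4*exp(n) - 9) + exp(3*n) + 2*exp(2*n) - 9*exp(n) - 1)*exp(n)/(exp(3*n) + 2*exp(2*n) - 9*exp(n) - 1)^2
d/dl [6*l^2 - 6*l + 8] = 12*l - 6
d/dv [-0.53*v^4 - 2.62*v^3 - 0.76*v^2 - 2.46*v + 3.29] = -2.12*v^3 - 7.86*v^2 - 1.52*v - 2.46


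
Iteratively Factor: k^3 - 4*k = (k)*(k^2 - 4) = k*(k - 2)*(k + 2)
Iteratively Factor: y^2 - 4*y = (y)*(y - 4)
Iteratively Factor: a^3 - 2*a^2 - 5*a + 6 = (a - 1)*(a^2 - a - 6) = (a - 1)*(a + 2)*(a - 3)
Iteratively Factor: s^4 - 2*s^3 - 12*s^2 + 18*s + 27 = (s + 3)*(s^3 - 5*s^2 + 3*s + 9) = (s + 1)*(s + 3)*(s^2 - 6*s + 9) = (s - 3)*(s + 1)*(s + 3)*(s - 3)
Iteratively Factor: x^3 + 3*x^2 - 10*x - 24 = (x - 3)*(x^2 + 6*x + 8) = (x - 3)*(x + 4)*(x + 2)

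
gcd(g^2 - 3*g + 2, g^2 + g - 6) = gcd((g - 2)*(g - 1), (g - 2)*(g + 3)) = g - 2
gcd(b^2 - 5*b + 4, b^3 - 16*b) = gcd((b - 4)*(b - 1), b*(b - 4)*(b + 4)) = b - 4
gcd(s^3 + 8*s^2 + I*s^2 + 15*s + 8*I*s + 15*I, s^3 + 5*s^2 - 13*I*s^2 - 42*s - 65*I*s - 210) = s + 5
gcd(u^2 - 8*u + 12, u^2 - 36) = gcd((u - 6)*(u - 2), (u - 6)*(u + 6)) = u - 6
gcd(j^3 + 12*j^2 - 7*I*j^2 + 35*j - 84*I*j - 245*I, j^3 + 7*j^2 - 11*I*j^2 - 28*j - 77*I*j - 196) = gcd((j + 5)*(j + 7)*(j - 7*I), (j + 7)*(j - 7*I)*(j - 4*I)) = j^2 + j*(7 - 7*I) - 49*I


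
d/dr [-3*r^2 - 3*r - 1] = -6*r - 3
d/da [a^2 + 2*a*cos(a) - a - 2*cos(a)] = -2*a*sin(a) + 2*a + 2*sqrt(2)*sin(a + pi/4) - 1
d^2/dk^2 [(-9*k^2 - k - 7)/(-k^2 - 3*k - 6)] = 2*(-26*k^3 - 141*k^2 + 45*k + 327)/(k^6 + 9*k^5 + 45*k^4 + 135*k^3 + 270*k^2 + 324*k + 216)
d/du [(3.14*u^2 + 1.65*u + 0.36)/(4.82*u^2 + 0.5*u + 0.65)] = (-6.383*u^2 + 0.611600000000001*u + 0.8925)/(23.2324*u^4 + 4.82*u^3 + 6.516*u^2 + 0.65*u + 0.4225)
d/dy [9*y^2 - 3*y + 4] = 18*y - 3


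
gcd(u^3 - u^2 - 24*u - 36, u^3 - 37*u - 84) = u + 3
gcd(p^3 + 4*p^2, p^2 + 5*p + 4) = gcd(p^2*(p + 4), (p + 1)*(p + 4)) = p + 4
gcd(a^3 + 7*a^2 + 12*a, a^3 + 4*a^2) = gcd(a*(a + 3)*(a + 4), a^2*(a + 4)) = a^2 + 4*a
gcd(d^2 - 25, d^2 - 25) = d^2 - 25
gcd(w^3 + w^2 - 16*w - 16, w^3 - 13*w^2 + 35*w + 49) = w + 1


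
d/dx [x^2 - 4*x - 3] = 2*x - 4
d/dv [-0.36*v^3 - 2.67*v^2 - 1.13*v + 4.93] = -1.08*v^2 - 5.34*v - 1.13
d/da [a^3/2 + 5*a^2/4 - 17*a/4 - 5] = 3*a^2/2 + 5*a/2 - 17/4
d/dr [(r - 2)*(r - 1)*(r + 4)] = 3*r^2 + 2*r - 10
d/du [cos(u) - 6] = -sin(u)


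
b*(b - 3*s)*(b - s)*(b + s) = b^4 - 3*b^3*s - b^2*s^2 + 3*b*s^3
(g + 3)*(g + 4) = g^2 + 7*g + 12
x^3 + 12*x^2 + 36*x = x*(x + 6)^2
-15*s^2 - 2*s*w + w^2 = (-5*s + w)*(3*s + w)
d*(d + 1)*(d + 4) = d^3 + 5*d^2 + 4*d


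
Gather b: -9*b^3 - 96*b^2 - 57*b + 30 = -9*b^3 - 96*b^2 - 57*b + 30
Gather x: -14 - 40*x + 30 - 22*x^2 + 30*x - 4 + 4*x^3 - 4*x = 4*x^3 - 22*x^2 - 14*x + 12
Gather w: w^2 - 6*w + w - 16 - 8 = w^2 - 5*w - 24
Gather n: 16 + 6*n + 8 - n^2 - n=-n^2 + 5*n + 24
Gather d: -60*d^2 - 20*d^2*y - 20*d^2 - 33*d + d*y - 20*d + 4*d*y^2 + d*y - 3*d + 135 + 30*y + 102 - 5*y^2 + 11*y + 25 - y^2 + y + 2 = d^2*(-20*y - 80) + d*(4*y^2 + 2*y - 56) - 6*y^2 + 42*y + 264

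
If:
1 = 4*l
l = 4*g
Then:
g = 1/16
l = 1/4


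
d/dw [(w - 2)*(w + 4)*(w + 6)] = 3*w^2 + 16*w + 4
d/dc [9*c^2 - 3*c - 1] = 18*c - 3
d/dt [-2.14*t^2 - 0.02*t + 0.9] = -4.28*t - 0.02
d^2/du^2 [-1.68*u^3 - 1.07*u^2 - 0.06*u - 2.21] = -10.08*u - 2.14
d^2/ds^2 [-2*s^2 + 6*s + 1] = -4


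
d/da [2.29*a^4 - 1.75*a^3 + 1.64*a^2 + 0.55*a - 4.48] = 9.16*a^3 - 5.25*a^2 + 3.28*a + 0.55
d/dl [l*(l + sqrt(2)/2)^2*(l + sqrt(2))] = 4*l^3 + 6*sqrt(2)*l^2 + 5*l + sqrt(2)/2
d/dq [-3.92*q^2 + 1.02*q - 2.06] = 1.02 - 7.84*q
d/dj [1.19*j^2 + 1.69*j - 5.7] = 2.38*j + 1.69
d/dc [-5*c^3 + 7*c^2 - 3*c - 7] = -15*c^2 + 14*c - 3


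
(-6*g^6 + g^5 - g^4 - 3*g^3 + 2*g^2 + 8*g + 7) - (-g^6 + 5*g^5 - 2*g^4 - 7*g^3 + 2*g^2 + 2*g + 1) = -5*g^6 - 4*g^5 + g^4 + 4*g^3 + 6*g + 6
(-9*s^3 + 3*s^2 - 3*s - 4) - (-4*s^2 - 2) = -9*s^3 + 7*s^2 - 3*s - 2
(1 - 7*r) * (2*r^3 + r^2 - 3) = -14*r^4 - 5*r^3 + r^2 + 21*r - 3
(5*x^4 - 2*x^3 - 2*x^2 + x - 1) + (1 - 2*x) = 5*x^4 - 2*x^3 - 2*x^2 - x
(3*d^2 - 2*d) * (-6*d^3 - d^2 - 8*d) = -18*d^5 + 9*d^4 - 22*d^3 + 16*d^2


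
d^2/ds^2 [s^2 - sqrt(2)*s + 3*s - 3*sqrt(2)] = 2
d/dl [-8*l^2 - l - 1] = -16*l - 1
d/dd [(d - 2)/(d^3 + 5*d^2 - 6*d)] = (-2*d^3 + d^2 + 20*d - 12)/(d^2*(d^4 + 10*d^3 + 13*d^2 - 60*d + 36))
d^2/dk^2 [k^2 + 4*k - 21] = 2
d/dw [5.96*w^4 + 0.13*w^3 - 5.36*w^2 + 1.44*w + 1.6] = 23.84*w^3 + 0.39*w^2 - 10.72*w + 1.44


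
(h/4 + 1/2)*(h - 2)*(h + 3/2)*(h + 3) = h^4/4 + 9*h^3/8 + h^2/8 - 9*h/2 - 9/2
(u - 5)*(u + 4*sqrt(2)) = u^2 - 5*u + 4*sqrt(2)*u - 20*sqrt(2)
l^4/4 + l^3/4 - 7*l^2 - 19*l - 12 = (l/4 + 1)*(l - 6)*(l + 1)*(l + 2)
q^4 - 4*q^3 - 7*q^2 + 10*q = q*(q - 5)*(q - 1)*(q + 2)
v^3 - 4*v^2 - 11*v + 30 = (v - 5)*(v - 2)*(v + 3)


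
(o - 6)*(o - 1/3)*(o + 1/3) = o^3 - 6*o^2 - o/9 + 2/3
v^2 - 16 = (v - 4)*(v + 4)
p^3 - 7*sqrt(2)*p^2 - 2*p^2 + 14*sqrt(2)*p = p*(p - 2)*(p - 7*sqrt(2))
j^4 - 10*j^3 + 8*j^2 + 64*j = j*(j - 8)*(j - 4)*(j + 2)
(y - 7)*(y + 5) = y^2 - 2*y - 35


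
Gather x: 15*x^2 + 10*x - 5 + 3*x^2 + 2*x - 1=18*x^2 + 12*x - 6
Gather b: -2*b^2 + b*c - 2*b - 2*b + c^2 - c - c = -2*b^2 + b*(c - 4) + c^2 - 2*c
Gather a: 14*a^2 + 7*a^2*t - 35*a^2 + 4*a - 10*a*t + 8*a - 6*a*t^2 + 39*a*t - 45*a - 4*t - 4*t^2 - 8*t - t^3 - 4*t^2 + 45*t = a^2*(7*t - 21) + a*(-6*t^2 + 29*t - 33) - t^3 - 8*t^2 + 33*t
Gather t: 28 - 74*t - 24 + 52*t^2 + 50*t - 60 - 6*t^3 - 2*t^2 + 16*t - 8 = -6*t^3 + 50*t^2 - 8*t - 64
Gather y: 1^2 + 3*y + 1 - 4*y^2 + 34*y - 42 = -4*y^2 + 37*y - 40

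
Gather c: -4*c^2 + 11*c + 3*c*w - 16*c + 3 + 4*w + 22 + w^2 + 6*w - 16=-4*c^2 + c*(3*w - 5) + w^2 + 10*w + 9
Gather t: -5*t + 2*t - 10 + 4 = -3*t - 6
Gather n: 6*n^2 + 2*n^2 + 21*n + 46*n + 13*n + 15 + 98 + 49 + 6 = 8*n^2 + 80*n + 168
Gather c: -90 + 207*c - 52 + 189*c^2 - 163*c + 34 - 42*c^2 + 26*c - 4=147*c^2 + 70*c - 112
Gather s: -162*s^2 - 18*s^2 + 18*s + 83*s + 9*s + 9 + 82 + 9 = -180*s^2 + 110*s + 100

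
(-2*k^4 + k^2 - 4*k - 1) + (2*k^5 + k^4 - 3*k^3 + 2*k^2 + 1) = 2*k^5 - k^4 - 3*k^3 + 3*k^2 - 4*k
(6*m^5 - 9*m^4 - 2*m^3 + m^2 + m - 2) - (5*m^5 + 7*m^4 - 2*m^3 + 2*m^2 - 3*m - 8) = m^5 - 16*m^4 - m^2 + 4*m + 6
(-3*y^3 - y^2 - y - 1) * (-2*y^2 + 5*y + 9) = 6*y^5 - 13*y^4 - 30*y^3 - 12*y^2 - 14*y - 9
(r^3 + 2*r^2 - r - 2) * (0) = 0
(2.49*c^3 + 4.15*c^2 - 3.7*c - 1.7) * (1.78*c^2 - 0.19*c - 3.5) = 4.4322*c^5 + 6.9139*c^4 - 16.0895*c^3 - 16.848*c^2 + 13.273*c + 5.95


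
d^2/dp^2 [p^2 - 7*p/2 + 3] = 2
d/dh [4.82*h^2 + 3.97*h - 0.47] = 9.64*h + 3.97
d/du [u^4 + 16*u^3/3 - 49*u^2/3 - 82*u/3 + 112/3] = 4*u^3 + 16*u^2 - 98*u/3 - 82/3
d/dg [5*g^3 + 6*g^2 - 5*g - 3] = 15*g^2 + 12*g - 5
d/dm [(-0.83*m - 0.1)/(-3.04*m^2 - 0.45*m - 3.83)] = (-2.5232*m^2 - 0.608*m + 3.1339)/(9.2416*m^4 + 2.736*m^3 + 23.4889*m^2 + 3.447*m + 14.6689)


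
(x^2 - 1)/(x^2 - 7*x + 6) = (x + 1)/(x - 6)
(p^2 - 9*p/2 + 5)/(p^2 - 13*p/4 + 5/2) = 2*(2*p - 5)/(4*p - 5)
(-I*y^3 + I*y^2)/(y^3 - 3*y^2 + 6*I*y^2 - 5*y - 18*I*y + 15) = I*y^2*(1 - y)/(y^3 + 3*y^2*(-1 + 2*I) - y*(5 + 18*I) + 15)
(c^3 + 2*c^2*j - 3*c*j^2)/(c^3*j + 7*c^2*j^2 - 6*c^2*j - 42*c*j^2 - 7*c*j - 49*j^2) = c*(-c^2 - 2*c*j + 3*j^2)/(j*(-c^3 - 7*c^2*j + 6*c^2 + 42*c*j + 7*c + 49*j))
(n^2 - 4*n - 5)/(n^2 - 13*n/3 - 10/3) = 3*(n + 1)/(3*n + 2)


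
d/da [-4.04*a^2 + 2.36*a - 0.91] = 2.36 - 8.08*a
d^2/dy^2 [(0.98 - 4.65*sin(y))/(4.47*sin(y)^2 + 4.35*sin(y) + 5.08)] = (92.911185*sin(y)^5 - 168.742053*sin(y)^4 - 876.53124*sin(y)^3 + 85.2017339999999*sin(y)^2 + 889.5315*sin(y) + 198.092604)/(4.47*sin(y)^2 + 4.35*sin(y) + 5.08)^3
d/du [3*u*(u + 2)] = 6*u + 6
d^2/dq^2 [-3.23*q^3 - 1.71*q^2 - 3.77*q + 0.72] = -19.38*q - 3.42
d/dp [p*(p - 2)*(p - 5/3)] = 3*p^2 - 22*p/3 + 10/3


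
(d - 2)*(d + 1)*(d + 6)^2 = d^4 + 11*d^3 + 22*d^2 - 60*d - 72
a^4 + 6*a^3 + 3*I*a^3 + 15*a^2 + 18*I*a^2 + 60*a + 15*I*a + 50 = (a + 1)*(a + 5)*(a - 2*I)*(a + 5*I)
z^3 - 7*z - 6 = (z - 3)*(z + 1)*(z + 2)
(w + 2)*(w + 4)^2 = w^3 + 10*w^2 + 32*w + 32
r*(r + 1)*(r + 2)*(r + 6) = r^4 + 9*r^3 + 20*r^2 + 12*r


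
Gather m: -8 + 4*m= 4*m - 8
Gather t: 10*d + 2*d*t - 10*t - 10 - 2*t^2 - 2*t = 10*d - 2*t^2 + t*(2*d - 12) - 10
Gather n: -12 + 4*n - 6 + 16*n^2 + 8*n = 16*n^2 + 12*n - 18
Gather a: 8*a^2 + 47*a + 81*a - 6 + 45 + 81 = 8*a^2 + 128*a + 120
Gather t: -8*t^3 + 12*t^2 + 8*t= -8*t^3 + 12*t^2 + 8*t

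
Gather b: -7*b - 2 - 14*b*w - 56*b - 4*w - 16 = b*(-14*w - 63) - 4*w - 18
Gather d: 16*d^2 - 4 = 16*d^2 - 4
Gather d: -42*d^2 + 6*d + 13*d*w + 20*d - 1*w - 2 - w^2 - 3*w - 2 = -42*d^2 + d*(13*w + 26) - w^2 - 4*w - 4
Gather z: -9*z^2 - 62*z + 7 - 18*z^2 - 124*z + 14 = -27*z^2 - 186*z + 21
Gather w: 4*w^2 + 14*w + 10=4*w^2 + 14*w + 10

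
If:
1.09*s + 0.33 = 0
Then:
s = -0.30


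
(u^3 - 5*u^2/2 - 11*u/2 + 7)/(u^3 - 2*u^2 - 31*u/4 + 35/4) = 2*(u + 2)/(2*u + 5)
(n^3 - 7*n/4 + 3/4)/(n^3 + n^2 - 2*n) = (n^2 + n - 3/4)/(n*(n + 2))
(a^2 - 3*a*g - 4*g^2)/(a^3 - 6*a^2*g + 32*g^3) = (a + g)/(a^2 - 2*a*g - 8*g^2)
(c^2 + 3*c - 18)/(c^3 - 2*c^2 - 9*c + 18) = (c + 6)/(c^2 + c - 6)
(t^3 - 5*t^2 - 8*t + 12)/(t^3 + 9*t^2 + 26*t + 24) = (t^2 - 7*t + 6)/(t^2 + 7*t + 12)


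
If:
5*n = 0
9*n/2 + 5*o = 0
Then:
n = 0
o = 0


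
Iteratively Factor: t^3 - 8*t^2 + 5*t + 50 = (t + 2)*(t^2 - 10*t + 25) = (t - 5)*(t + 2)*(t - 5)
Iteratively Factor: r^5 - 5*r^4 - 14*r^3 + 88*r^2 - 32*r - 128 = (r + 1)*(r^4 - 6*r^3 - 8*r^2 + 96*r - 128) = (r - 2)*(r + 1)*(r^3 - 4*r^2 - 16*r + 64) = (r - 2)*(r + 1)*(r + 4)*(r^2 - 8*r + 16) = (r - 4)*(r - 2)*(r + 1)*(r + 4)*(r - 4)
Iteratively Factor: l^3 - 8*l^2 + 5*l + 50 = (l - 5)*(l^2 - 3*l - 10) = (l - 5)*(l + 2)*(l - 5)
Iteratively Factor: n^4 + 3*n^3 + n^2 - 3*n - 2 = (n + 2)*(n^3 + n^2 - n - 1) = (n + 1)*(n + 2)*(n^2 - 1) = (n + 1)^2*(n + 2)*(n - 1)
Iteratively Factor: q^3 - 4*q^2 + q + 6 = (q - 3)*(q^2 - q - 2) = (q - 3)*(q + 1)*(q - 2)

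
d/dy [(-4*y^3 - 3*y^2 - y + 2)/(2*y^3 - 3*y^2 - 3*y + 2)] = 2*(9*y^4 + 14*y^3 - 15*y^2 + 2)/(4*y^6 - 12*y^5 - 3*y^4 + 26*y^3 - 3*y^2 - 12*y + 4)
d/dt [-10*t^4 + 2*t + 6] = 2 - 40*t^3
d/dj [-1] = 0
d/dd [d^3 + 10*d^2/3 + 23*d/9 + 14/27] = 3*d^2 + 20*d/3 + 23/9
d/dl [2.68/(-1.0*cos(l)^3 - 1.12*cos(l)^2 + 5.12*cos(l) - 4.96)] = (-8.04*cos(l)^2 - 6.0032*cos(l) + 13.7216)*sin(l)/(1.0*cos(l)^3 + 1.12*cos(l)^2 - 5.12*cos(l) + 4.96)^2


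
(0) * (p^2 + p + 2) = 0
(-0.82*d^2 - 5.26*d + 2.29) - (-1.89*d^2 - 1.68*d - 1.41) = 1.07*d^2 - 3.58*d + 3.7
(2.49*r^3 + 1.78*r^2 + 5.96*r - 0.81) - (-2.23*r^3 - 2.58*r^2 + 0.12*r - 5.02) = 4.72*r^3 + 4.36*r^2 + 5.84*r + 4.21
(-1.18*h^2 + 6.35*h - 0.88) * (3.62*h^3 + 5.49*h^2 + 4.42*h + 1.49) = -4.2716*h^5 + 16.5088*h^4 + 26.4603*h^3 + 21.4776*h^2 + 5.5719*h - 1.3112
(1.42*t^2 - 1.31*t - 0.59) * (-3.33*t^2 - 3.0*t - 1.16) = -4.7286*t^4 + 0.102300000000001*t^3 + 4.2475*t^2 + 3.2896*t + 0.6844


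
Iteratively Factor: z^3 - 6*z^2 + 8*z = (z - 4)*(z^2 - 2*z) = z*(z - 4)*(z - 2)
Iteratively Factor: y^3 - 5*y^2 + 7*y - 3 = (y - 1)*(y^2 - 4*y + 3) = (y - 3)*(y - 1)*(y - 1)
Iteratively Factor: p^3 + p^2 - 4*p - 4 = (p + 1)*(p^2 - 4) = (p - 2)*(p + 1)*(p + 2)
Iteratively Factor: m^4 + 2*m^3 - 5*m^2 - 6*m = (m + 3)*(m^3 - m^2 - 2*m) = (m - 2)*(m + 3)*(m^2 + m) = m*(m - 2)*(m + 3)*(m + 1)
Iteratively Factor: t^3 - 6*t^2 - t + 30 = (t + 2)*(t^2 - 8*t + 15) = (t - 3)*(t + 2)*(t - 5)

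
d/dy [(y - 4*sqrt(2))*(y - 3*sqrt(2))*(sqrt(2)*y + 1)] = 3*sqrt(2)*y^2 - 26*y + 17*sqrt(2)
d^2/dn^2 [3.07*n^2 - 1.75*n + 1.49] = 6.14000000000000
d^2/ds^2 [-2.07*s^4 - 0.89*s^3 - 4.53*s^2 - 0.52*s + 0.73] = -24.84*s^2 - 5.34*s - 9.06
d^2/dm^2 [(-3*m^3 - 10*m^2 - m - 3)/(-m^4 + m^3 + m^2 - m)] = 6*(m^7 + 12*m^6 + 18*m^5 + 30*m^4 + 10*m^3 - 3*m^2 - m + 1)/(m^3*(m^7 - m^6 - 3*m^5 + 3*m^4 + 3*m^3 - 3*m^2 - m + 1))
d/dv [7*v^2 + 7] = 14*v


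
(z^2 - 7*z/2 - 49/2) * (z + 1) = z^3 - 5*z^2/2 - 28*z - 49/2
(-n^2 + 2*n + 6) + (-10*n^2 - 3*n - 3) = -11*n^2 - n + 3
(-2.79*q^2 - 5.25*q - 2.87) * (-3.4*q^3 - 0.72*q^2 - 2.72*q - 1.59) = 9.486*q^5 + 19.8588*q^4 + 21.1268*q^3 + 20.7825*q^2 + 16.1539*q + 4.5633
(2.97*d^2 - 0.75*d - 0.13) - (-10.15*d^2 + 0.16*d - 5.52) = 13.12*d^2 - 0.91*d + 5.39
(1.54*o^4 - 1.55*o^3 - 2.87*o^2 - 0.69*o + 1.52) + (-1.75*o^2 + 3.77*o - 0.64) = 1.54*o^4 - 1.55*o^3 - 4.62*o^2 + 3.08*o + 0.88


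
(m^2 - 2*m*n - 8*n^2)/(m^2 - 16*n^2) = (m + 2*n)/(m + 4*n)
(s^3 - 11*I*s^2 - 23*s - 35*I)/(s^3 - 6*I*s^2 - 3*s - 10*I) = (s - 7*I)/(s - 2*I)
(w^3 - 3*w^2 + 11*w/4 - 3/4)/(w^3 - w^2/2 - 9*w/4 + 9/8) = 2*(w - 1)/(2*w + 3)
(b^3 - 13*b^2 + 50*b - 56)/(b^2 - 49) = (b^2 - 6*b + 8)/(b + 7)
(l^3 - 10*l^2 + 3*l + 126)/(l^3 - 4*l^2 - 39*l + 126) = (l^2 - 3*l - 18)/(l^2 + 3*l - 18)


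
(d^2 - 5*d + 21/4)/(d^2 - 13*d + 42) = (d^2 - 5*d + 21/4)/(d^2 - 13*d + 42)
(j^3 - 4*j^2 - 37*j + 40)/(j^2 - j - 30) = (j^2 - 9*j + 8)/(j - 6)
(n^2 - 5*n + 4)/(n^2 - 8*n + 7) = (n - 4)/(n - 7)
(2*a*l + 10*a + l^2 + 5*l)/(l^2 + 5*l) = (2*a + l)/l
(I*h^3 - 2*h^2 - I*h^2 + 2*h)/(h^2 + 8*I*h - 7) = h*(I*h^2 - 2*h - I*h + 2)/(h^2 + 8*I*h - 7)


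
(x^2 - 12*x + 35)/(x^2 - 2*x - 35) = (x - 5)/(x + 5)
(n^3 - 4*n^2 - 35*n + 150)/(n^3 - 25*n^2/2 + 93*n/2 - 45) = 2*(n^2 + n - 30)/(2*n^2 - 15*n + 18)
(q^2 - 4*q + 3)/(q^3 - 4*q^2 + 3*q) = 1/q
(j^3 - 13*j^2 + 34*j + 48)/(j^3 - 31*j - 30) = (j - 8)/(j + 5)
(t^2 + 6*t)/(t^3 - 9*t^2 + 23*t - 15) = t*(t + 6)/(t^3 - 9*t^2 + 23*t - 15)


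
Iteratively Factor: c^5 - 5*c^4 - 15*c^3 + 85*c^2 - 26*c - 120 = (c - 3)*(c^4 - 2*c^3 - 21*c^2 + 22*c + 40) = (c - 3)*(c - 2)*(c^3 - 21*c - 20) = (c - 3)*(c - 2)*(c + 1)*(c^2 - c - 20) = (c - 5)*(c - 3)*(c - 2)*(c + 1)*(c + 4)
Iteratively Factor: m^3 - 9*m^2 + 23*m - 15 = (m - 5)*(m^2 - 4*m + 3) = (m - 5)*(m - 3)*(m - 1)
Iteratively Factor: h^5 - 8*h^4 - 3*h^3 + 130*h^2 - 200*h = (h + 4)*(h^4 - 12*h^3 + 45*h^2 - 50*h) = (h - 2)*(h + 4)*(h^3 - 10*h^2 + 25*h) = (h - 5)*(h - 2)*(h + 4)*(h^2 - 5*h) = h*(h - 5)*(h - 2)*(h + 4)*(h - 5)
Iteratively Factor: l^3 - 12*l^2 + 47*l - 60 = (l - 3)*(l^2 - 9*l + 20) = (l - 5)*(l - 3)*(l - 4)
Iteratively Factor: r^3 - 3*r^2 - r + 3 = (r + 1)*(r^2 - 4*r + 3) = (r - 3)*(r + 1)*(r - 1)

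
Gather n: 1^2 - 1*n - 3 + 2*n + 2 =n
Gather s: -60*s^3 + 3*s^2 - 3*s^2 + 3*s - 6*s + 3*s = -60*s^3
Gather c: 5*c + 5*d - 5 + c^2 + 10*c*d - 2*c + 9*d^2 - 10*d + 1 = c^2 + c*(10*d + 3) + 9*d^2 - 5*d - 4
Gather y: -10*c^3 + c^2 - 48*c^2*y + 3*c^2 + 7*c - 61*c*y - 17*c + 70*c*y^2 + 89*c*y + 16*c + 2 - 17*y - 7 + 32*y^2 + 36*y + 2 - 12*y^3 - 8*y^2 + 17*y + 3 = -10*c^3 + 4*c^2 + 6*c - 12*y^3 + y^2*(70*c + 24) + y*(-48*c^2 + 28*c + 36)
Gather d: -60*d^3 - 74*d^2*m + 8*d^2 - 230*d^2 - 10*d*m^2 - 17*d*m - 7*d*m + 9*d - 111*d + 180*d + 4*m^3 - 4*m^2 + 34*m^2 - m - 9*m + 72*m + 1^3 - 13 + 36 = -60*d^3 + d^2*(-74*m - 222) + d*(-10*m^2 - 24*m + 78) + 4*m^3 + 30*m^2 + 62*m + 24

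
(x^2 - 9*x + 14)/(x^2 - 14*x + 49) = (x - 2)/(x - 7)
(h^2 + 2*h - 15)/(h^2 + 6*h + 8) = (h^2 + 2*h - 15)/(h^2 + 6*h + 8)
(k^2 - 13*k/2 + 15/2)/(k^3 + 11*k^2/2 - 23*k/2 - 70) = (2*k^2 - 13*k + 15)/(2*k^3 + 11*k^2 - 23*k - 140)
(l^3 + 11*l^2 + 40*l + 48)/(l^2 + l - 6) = (l^2 + 8*l + 16)/(l - 2)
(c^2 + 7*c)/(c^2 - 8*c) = (c + 7)/(c - 8)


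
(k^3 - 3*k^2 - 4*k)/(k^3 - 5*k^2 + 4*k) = (k + 1)/(k - 1)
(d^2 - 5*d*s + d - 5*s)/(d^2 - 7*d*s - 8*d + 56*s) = (d^2 - 5*d*s + d - 5*s)/(d^2 - 7*d*s - 8*d + 56*s)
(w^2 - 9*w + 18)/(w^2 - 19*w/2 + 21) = 2*(w - 3)/(2*w - 7)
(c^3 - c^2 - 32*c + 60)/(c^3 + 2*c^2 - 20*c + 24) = (c - 5)/(c - 2)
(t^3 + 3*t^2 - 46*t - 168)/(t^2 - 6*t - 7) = (t^2 + 10*t + 24)/(t + 1)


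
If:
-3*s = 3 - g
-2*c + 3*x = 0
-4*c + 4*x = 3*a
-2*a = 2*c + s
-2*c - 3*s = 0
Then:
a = 0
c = 0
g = 3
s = 0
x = 0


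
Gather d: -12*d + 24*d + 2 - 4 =12*d - 2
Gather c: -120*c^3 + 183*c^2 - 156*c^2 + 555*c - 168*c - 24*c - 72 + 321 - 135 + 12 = -120*c^3 + 27*c^2 + 363*c + 126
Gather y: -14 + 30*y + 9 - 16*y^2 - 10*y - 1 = -16*y^2 + 20*y - 6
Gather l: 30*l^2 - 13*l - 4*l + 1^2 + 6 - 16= 30*l^2 - 17*l - 9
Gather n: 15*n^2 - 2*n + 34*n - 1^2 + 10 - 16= 15*n^2 + 32*n - 7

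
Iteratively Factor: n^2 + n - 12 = (n + 4)*(n - 3)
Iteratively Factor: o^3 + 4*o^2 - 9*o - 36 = (o + 3)*(o^2 + o - 12) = (o - 3)*(o + 3)*(o + 4)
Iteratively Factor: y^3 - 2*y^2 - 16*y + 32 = (y - 2)*(y^2 - 16) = (y - 2)*(y + 4)*(y - 4)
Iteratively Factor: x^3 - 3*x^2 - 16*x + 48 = (x - 3)*(x^2 - 16) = (x - 4)*(x - 3)*(x + 4)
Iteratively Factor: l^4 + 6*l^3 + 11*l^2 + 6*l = (l + 1)*(l^3 + 5*l^2 + 6*l) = (l + 1)*(l + 3)*(l^2 + 2*l) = l*(l + 1)*(l + 3)*(l + 2)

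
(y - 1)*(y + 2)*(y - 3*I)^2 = y^4 + y^3 - 6*I*y^3 - 11*y^2 - 6*I*y^2 - 9*y + 12*I*y + 18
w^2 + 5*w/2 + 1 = (w + 1/2)*(w + 2)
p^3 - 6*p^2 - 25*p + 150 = (p - 6)*(p - 5)*(p + 5)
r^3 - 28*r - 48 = (r - 6)*(r + 2)*(r + 4)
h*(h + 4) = h^2 + 4*h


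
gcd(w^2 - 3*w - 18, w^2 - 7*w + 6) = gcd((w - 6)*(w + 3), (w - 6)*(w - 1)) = w - 6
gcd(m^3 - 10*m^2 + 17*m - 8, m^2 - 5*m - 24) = m - 8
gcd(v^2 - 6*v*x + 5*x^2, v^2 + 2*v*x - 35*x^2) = -v + 5*x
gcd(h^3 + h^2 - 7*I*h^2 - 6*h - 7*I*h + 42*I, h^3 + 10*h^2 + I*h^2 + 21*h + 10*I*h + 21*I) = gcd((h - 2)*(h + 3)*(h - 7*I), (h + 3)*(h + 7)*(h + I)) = h + 3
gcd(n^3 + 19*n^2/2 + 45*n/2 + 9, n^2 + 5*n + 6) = n + 3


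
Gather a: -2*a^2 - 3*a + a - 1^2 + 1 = -2*a^2 - 2*a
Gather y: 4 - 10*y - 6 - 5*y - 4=-15*y - 6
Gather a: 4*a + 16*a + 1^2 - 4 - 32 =20*a - 35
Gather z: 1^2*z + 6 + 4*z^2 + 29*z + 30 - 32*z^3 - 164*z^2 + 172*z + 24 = -32*z^3 - 160*z^2 + 202*z + 60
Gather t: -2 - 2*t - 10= -2*t - 12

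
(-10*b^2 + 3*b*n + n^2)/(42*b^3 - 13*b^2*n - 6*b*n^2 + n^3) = (-5*b - n)/(21*b^2 + 4*b*n - n^2)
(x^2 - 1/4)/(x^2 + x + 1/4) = (2*x - 1)/(2*x + 1)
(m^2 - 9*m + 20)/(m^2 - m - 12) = (m - 5)/(m + 3)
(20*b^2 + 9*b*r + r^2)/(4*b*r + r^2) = (5*b + r)/r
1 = 1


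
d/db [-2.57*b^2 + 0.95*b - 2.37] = 0.95 - 5.14*b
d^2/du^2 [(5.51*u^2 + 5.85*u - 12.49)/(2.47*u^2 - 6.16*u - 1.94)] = (239.052034*u^3 - 298.784538*u^2 + 1308.419268*u - 1165.92506)/(15.069223*u^6 - 112.744632*u^5 + 245.669658*u^4 - 56.639968*u^3 - 192.955116*u^2 - 69.551328*u - 7.301384)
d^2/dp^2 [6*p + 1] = 0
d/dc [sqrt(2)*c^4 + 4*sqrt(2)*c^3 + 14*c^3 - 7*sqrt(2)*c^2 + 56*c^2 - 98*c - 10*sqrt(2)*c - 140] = 4*sqrt(2)*c^3 + 12*sqrt(2)*c^2 + 42*c^2 - 14*sqrt(2)*c + 112*c - 98 - 10*sqrt(2)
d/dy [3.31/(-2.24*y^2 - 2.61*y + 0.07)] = (14.8288*y + 8.6391)/(2.24*y^2 + 2.61*y - 0.07)^2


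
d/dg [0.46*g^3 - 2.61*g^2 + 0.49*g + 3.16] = 1.38*g^2 - 5.22*g + 0.49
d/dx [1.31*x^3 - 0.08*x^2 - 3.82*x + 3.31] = 3.93*x^2 - 0.16*x - 3.82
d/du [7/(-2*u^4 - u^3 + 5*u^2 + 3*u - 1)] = 7*(8*u^3 + 3*u^2 - 10*u - 3)/(2*u^4 + u^3 - 5*u^2 - 3*u + 1)^2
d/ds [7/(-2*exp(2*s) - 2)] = 7/(4*cosh(s)^2)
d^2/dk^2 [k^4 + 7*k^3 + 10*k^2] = 12*k^2 + 42*k + 20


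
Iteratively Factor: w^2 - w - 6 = (w + 2)*(w - 3)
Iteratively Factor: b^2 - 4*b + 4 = (b - 2)*(b - 2)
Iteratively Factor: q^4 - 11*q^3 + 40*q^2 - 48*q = (q - 4)*(q^3 - 7*q^2 + 12*q) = (q - 4)^2*(q^2 - 3*q) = (q - 4)^2*(q - 3)*(q)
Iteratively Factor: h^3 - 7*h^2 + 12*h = (h)*(h^2 - 7*h + 12) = h*(h - 3)*(h - 4)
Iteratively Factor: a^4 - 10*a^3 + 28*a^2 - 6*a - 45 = (a - 3)*(a^3 - 7*a^2 + 7*a + 15) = (a - 3)*(a + 1)*(a^2 - 8*a + 15) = (a - 5)*(a - 3)*(a + 1)*(a - 3)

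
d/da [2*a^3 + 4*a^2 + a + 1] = 6*a^2 + 8*a + 1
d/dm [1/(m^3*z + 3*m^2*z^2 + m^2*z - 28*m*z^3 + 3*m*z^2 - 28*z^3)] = (-3*m^2 - 6*m*z - 2*m + 28*z^2 - 3*z)/(z*(m^3 + 3*m^2*z + m^2 - 28*m*z^2 + 3*m*z - 28*z^2)^2)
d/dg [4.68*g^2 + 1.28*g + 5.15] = 9.36*g + 1.28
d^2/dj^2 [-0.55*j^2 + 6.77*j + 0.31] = -1.10000000000000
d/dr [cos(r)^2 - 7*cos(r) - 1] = (7 - 2*cos(r))*sin(r)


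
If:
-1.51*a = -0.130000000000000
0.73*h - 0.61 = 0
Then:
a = 0.09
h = 0.84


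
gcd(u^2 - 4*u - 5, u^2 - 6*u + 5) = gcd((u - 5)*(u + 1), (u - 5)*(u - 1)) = u - 5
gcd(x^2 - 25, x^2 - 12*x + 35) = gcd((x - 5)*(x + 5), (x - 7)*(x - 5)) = x - 5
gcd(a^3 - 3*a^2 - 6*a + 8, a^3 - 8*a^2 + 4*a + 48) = a^2 - 2*a - 8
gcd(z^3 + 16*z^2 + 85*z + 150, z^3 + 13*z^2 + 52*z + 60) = z^2 + 11*z + 30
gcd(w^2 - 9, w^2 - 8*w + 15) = w - 3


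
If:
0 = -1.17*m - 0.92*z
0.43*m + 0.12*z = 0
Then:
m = 0.00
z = 0.00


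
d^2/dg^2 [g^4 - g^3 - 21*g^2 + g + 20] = 12*g^2 - 6*g - 42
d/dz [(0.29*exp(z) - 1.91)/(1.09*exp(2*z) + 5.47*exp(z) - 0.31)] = (-0.3161*exp(2*z) + 4.1638*exp(z) + 10.3578)*exp(z)/(1.1881*exp(4*z) + 11.9246*exp(3*z) + 29.2451*exp(2*z) - 3.3914*exp(z) + 0.0961)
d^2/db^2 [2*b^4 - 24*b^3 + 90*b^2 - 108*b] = 24*b^2 - 144*b + 180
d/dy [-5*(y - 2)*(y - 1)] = 15 - 10*y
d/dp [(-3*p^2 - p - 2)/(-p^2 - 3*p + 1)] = (8*p^2 - 10*p - 7)/(p^4 + 6*p^3 + 7*p^2 - 6*p + 1)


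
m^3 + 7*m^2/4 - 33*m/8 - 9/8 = (m - 3/2)*(m + 1/4)*(m + 3)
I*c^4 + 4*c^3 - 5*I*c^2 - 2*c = c*(c - 2*I)*(c - I)*(I*c + 1)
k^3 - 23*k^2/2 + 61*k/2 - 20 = (k - 8)*(k - 5/2)*(k - 1)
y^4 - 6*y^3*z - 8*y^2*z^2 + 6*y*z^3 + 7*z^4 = (y - 7*z)*(y - z)*(y + z)^2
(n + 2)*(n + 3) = n^2 + 5*n + 6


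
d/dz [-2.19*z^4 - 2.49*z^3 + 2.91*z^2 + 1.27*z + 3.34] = -8.76*z^3 - 7.47*z^2 + 5.82*z + 1.27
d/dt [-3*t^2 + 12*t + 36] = 12 - 6*t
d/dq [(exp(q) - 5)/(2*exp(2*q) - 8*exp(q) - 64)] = (-(exp(q) - 5)*(exp(q) - 2) + exp(2*q)/2 - 2*exp(q) - 16)*exp(q)/(-exp(2*q) + 4*exp(q) + 32)^2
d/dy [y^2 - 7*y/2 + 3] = 2*y - 7/2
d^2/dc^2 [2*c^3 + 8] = 12*c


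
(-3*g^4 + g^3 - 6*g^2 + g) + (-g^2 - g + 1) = -3*g^4 + g^3 - 7*g^2 + 1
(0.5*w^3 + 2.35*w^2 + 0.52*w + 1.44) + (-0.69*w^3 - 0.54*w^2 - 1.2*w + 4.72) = -0.19*w^3 + 1.81*w^2 - 0.68*w + 6.16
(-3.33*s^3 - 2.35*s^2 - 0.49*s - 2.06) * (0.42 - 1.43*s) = 4.7619*s^4 + 1.9619*s^3 - 0.2863*s^2 + 2.74*s - 0.8652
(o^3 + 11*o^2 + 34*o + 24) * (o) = o^4 + 11*o^3 + 34*o^2 + 24*o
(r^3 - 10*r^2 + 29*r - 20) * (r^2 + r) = r^5 - 9*r^4 + 19*r^3 + 9*r^2 - 20*r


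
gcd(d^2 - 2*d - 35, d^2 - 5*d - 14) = d - 7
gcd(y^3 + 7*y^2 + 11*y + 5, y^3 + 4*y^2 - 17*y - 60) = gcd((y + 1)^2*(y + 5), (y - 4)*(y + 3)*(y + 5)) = y + 5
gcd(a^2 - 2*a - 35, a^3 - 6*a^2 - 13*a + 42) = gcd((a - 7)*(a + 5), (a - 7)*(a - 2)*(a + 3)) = a - 7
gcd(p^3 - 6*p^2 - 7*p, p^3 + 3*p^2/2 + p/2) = p^2 + p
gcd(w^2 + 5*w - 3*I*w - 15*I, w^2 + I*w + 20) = 1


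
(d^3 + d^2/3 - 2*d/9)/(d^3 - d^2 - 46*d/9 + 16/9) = d*(3*d + 2)/(3*d^2 - 2*d - 16)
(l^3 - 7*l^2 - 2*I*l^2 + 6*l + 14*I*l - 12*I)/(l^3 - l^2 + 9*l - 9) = (l^2 - 2*l*(3 + I) + 12*I)/(l^2 + 9)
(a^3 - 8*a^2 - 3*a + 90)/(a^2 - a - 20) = (a^2 - 3*a - 18)/(a + 4)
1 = 1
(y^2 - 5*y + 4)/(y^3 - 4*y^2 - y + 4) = 1/(y + 1)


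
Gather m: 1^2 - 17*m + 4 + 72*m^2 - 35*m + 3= 72*m^2 - 52*m + 8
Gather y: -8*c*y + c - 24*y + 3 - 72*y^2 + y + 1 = c - 72*y^2 + y*(-8*c - 23) + 4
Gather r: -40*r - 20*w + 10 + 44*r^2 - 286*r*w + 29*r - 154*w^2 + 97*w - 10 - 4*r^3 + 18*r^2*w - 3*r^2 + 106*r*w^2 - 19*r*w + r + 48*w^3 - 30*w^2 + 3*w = -4*r^3 + r^2*(18*w + 41) + r*(106*w^2 - 305*w - 10) + 48*w^3 - 184*w^2 + 80*w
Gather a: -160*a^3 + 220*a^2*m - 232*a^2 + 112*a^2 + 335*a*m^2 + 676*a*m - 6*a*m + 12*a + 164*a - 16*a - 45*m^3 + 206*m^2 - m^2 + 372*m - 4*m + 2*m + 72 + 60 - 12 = -160*a^3 + a^2*(220*m - 120) + a*(335*m^2 + 670*m + 160) - 45*m^3 + 205*m^2 + 370*m + 120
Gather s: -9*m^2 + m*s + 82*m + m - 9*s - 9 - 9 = -9*m^2 + 83*m + s*(m - 9) - 18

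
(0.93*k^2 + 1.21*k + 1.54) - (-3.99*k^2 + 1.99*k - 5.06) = 4.92*k^2 - 0.78*k + 6.6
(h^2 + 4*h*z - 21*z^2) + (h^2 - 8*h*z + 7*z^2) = 2*h^2 - 4*h*z - 14*z^2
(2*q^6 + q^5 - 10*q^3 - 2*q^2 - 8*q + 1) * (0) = 0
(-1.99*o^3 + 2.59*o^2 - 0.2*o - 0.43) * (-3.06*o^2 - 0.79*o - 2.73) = 6.0894*o^5 - 6.3533*o^4 + 3.9986*o^3 - 5.5969*o^2 + 0.8857*o + 1.1739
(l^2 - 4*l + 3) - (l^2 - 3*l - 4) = 7 - l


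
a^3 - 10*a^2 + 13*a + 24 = (a - 8)*(a - 3)*(a + 1)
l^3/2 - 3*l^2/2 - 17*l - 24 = (l/2 + 1)*(l - 8)*(l + 3)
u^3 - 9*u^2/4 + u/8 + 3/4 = (u - 2)*(u - 3/4)*(u + 1/2)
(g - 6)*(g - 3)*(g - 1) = g^3 - 10*g^2 + 27*g - 18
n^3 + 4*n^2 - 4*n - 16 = (n - 2)*(n + 2)*(n + 4)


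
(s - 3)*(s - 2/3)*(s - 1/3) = s^3 - 4*s^2 + 29*s/9 - 2/3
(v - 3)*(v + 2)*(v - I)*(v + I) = v^4 - v^3 - 5*v^2 - v - 6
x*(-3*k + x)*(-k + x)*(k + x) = 3*k^3*x - k^2*x^2 - 3*k*x^3 + x^4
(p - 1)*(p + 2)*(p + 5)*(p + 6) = p^4 + 12*p^3 + 39*p^2 + 8*p - 60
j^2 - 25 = (j - 5)*(j + 5)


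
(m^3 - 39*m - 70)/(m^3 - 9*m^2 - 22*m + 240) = (m^2 - 5*m - 14)/(m^2 - 14*m + 48)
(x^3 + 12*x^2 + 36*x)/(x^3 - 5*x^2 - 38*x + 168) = x*(x + 6)/(x^2 - 11*x + 28)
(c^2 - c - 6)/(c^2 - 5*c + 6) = (c + 2)/(c - 2)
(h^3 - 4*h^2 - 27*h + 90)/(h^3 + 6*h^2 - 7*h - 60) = (h - 6)/(h + 4)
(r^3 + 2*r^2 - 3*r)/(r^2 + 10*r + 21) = r*(r - 1)/(r + 7)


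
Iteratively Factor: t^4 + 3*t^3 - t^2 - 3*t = (t - 1)*(t^3 + 4*t^2 + 3*t) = t*(t - 1)*(t^2 + 4*t + 3) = t*(t - 1)*(t + 3)*(t + 1)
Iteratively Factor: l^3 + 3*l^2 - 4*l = (l - 1)*(l^2 + 4*l) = l*(l - 1)*(l + 4)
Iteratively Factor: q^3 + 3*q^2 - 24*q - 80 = (q + 4)*(q^2 - q - 20) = (q - 5)*(q + 4)*(q + 4)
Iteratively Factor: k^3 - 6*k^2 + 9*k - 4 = (k - 4)*(k^2 - 2*k + 1) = (k - 4)*(k - 1)*(k - 1)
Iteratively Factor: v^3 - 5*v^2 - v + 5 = (v - 1)*(v^2 - 4*v - 5) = (v - 1)*(v + 1)*(v - 5)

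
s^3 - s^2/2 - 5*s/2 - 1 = (s - 2)*(s + 1/2)*(s + 1)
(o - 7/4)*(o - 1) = o^2 - 11*o/4 + 7/4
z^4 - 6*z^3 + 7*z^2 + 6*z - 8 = (z - 4)*(z - 2)*(z - 1)*(z + 1)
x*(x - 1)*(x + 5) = x^3 + 4*x^2 - 5*x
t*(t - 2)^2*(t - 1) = t^4 - 5*t^3 + 8*t^2 - 4*t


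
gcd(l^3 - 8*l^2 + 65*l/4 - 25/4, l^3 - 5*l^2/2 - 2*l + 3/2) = l - 1/2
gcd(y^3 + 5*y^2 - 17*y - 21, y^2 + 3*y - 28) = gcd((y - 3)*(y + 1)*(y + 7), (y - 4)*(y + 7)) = y + 7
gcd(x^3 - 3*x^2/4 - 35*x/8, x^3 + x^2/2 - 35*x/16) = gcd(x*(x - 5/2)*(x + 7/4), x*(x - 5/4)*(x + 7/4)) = x^2 + 7*x/4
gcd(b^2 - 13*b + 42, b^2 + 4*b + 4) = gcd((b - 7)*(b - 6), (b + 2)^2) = 1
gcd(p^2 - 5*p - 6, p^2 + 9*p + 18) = 1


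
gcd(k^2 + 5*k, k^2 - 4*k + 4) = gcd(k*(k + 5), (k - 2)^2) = 1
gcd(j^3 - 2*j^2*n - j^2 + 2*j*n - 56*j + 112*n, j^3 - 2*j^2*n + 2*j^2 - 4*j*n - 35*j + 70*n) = j^2 - 2*j*n + 7*j - 14*n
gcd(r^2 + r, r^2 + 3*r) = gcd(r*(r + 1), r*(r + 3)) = r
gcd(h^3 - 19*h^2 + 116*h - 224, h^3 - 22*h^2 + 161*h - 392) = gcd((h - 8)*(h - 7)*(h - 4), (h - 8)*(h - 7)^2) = h^2 - 15*h + 56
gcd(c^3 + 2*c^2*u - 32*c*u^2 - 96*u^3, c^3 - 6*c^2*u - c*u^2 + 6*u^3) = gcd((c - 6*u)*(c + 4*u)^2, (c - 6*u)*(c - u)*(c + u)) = -c + 6*u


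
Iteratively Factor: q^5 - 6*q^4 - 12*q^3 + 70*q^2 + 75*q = (q + 3)*(q^4 - 9*q^3 + 15*q^2 + 25*q) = (q - 5)*(q + 3)*(q^3 - 4*q^2 - 5*q) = q*(q - 5)*(q + 3)*(q^2 - 4*q - 5) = q*(q - 5)^2*(q + 3)*(q + 1)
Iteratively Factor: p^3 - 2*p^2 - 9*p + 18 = (p - 2)*(p^2 - 9) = (p - 3)*(p - 2)*(p + 3)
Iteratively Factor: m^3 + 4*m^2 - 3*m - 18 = (m + 3)*(m^2 + m - 6) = (m + 3)^2*(m - 2)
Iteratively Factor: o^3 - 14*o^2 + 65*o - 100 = (o - 4)*(o^2 - 10*o + 25) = (o - 5)*(o - 4)*(o - 5)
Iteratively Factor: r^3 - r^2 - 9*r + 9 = (r - 1)*(r^2 - 9) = (r - 3)*(r - 1)*(r + 3)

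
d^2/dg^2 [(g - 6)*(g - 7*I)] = 2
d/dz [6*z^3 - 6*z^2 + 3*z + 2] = 18*z^2 - 12*z + 3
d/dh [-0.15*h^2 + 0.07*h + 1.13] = 0.07 - 0.3*h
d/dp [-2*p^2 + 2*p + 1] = 2 - 4*p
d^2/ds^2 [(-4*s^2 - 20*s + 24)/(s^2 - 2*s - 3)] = 8*(-7*s^3 + 9*s^2 - 81*s + 63)/(s^6 - 6*s^5 + 3*s^4 + 28*s^3 - 9*s^2 - 54*s - 27)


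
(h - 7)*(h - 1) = h^2 - 8*h + 7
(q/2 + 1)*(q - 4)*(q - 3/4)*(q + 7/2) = q^4/2 + 3*q^3/8 - 129*q^2/16 - 67*q/8 + 21/2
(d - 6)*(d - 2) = d^2 - 8*d + 12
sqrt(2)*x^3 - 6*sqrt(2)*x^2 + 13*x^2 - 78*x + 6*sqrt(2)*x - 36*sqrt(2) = (x - 6)*(x + 6*sqrt(2))*(sqrt(2)*x + 1)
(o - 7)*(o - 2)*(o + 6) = o^3 - 3*o^2 - 40*o + 84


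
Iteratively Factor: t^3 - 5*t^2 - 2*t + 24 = (t - 3)*(t^2 - 2*t - 8) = (t - 4)*(t - 3)*(t + 2)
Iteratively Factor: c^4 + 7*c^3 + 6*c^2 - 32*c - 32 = (c - 2)*(c^3 + 9*c^2 + 24*c + 16) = (c - 2)*(c + 1)*(c^2 + 8*c + 16) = (c - 2)*(c + 1)*(c + 4)*(c + 4)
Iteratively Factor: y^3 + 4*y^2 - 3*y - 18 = (y + 3)*(y^2 + y - 6) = (y + 3)^2*(y - 2)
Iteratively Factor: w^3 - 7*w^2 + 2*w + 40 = (w - 5)*(w^2 - 2*w - 8) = (w - 5)*(w - 4)*(w + 2)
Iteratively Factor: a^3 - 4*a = (a)*(a^2 - 4) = a*(a + 2)*(a - 2)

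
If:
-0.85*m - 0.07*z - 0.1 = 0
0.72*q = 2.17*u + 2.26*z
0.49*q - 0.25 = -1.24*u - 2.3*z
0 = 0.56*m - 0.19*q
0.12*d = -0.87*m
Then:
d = 1.28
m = -0.18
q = -0.52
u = -0.91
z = 0.71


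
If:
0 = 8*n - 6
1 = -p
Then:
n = 3/4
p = -1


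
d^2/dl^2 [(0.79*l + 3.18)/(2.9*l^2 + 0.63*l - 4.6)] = ((0.79*l + 3.18)*(5.8*l + 0.63)*(11.6*l + 1.26) - (13.746*l + 19.4394)*(2.9*l^2 + 0.63*l - 4.6))/(2.9*l^2 + 0.63*l - 4.6)^3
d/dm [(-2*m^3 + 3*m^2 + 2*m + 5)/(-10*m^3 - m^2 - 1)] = 2*(16*m^4 + 20*m^3 + 79*m^2 + 2*m - 1)/(100*m^6 + 20*m^5 + m^4 + 20*m^3 + 2*m^2 + 1)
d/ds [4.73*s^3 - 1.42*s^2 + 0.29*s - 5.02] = 14.19*s^2 - 2.84*s + 0.29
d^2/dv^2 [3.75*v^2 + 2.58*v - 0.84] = 7.50000000000000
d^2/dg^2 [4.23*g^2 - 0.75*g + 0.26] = 8.46000000000000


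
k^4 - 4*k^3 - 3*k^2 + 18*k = k*(k - 3)^2*(k + 2)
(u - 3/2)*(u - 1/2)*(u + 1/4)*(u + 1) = u^4 - 3*u^3/4 - 3*u^2/2 + 7*u/16 + 3/16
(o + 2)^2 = o^2 + 4*o + 4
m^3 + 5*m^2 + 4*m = m*(m + 1)*(m + 4)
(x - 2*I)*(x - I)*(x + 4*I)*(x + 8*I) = x^4 + 9*I*x^3 + 2*x^2 + 72*I*x + 64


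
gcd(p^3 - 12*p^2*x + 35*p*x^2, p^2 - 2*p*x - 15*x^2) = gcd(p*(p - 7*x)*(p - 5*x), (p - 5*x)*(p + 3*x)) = -p + 5*x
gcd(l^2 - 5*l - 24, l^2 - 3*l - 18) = l + 3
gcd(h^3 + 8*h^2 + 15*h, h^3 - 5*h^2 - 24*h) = h^2 + 3*h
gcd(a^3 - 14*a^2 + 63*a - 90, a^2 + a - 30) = a - 5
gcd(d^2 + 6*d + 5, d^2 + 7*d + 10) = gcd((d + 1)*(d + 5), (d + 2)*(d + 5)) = d + 5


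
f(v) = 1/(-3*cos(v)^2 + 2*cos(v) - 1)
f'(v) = (-6*sin(v)*cos(v) + 2*sin(v))/(-3*cos(v)^2 + 2*cos(v) - 1)^2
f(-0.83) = -0.98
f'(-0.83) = 1.46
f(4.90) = -1.37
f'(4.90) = -1.62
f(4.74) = -1.06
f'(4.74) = -2.04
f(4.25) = -0.40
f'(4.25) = -0.68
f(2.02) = -0.41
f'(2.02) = 0.70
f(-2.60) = -0.20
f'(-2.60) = -0.15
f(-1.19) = -1.49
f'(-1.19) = 0.47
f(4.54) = -0.70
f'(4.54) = -1.46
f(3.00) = -0.17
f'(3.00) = 0.03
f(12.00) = -0.69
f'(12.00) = 0.78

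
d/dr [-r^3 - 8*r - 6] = -3*r^2 - 8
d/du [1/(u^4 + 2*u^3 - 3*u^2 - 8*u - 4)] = 2*(-2*u^3 - 3*u^2 + 3*u + 4)/(-u^4 - 2*u^3 + 3*u^2 + 8*u + 4)^2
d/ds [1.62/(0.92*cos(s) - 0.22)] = 1.4904*sin(s)/(0.92*cos(s) - 0.22)^2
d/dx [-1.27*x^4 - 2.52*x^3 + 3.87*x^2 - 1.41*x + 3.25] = -5.08*x^3 - 7.56*x^2 + 7.74*x - 1.41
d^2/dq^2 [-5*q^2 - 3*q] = -10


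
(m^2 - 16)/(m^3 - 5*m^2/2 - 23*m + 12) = 2*(m - 4)/(2*m^2 - 13*m + 6)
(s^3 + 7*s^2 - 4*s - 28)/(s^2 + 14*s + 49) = (s^2 - 4)/(s + 7)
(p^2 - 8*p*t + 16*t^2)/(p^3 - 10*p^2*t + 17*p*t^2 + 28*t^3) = (p - 4*t)/(p^2 - 6*p*t - 7*t^2)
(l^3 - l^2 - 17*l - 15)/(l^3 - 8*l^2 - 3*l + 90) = (l + 1)/(l - 6)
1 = 1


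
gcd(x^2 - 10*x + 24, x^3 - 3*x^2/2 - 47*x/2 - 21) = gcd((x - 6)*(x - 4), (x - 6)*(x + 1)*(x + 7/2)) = x - 6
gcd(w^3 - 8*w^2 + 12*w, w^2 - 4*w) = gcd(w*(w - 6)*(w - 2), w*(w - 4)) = w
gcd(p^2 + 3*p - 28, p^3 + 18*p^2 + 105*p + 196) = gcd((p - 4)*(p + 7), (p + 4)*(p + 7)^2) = p + 7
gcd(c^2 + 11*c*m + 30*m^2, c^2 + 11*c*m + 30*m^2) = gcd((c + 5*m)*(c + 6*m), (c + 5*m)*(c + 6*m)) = c^2 + 11*c*m + 30*m^2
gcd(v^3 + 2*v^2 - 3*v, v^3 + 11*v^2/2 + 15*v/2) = v^2 + 3*v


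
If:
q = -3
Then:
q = -3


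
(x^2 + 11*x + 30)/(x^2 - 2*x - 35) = (x + 6)/(x - 7)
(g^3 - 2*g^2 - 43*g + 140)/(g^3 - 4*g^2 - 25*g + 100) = (g + 7)/(g + 5)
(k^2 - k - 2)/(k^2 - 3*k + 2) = (k + 1)/(k - 1)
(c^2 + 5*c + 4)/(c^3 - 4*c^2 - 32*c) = (c + 1)/(c*(c - 8))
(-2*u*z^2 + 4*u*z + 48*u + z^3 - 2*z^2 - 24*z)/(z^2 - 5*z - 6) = (-2*u*z - 8*u + z^2 + 4*z)/(z + 1)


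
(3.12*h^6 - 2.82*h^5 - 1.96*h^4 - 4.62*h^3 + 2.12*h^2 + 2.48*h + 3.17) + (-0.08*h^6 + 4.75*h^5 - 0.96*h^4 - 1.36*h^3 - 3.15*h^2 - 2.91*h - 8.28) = 3.04*h^6 + 1.93*h^5 - 2.92*h^4 - 5.98*h^3 - 1.03*h^2 - 0.43*h - 5.11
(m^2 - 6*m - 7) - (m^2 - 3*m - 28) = 21 - 3*m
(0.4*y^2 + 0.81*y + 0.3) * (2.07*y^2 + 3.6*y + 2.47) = 0.828*y^4 + 3.1167*y^3 + 4.525*y^2 + 3.0807*y + 0.741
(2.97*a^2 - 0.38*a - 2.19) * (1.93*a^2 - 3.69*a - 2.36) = 5.7321*a^4 - 11.6927*a^3 - 9.8337*a^2 + 8.9779*a + 5.1684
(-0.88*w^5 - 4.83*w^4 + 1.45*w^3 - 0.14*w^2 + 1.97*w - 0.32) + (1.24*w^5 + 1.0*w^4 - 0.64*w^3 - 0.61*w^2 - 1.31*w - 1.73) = 0.36*w^5 - 3.83*w^4 + 0.81*w^3 - 0.75*w^2 + 0.66*w - 2.05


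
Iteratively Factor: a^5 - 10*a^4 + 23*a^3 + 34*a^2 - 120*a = (a - 5)*(a^4 - 5*a^3 - 2*a^2 + 24*a) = (a - 5)*(a + 2)*(a^3 - 7*a^2 + 12*a) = a*(a - 5)*(a + 2)*(a^2 - 7*a + 12) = a*(a - 5)*(a - 4)*(a + 2)*(a - 3)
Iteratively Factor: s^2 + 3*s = (s + 3)*(s)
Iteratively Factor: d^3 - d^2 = (d - 1)*(d^2) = d*(d - 1)*(d)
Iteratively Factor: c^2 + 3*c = (c)*(c + 3)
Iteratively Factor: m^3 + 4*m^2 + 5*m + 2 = (m + 1)*(m^2 + 3*m + 2) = (m + 1)*(m + 2)*(m + 1)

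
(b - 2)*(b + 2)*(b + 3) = b^3 + 3*b^2 - 4*b - 12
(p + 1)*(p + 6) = p^2 + 7*p + 6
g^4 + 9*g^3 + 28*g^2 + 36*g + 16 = (g + 1)*(g + 2)^2*(g + 4)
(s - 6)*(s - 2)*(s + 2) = s^3 - 6*s^2 - 4*s + 24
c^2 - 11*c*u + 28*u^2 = (c - 7*u)*(c - 4*u)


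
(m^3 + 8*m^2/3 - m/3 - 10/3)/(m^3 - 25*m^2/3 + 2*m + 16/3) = (3*m^2 + 11*m + 10)/(3*m^2 - 22*m - 16)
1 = 1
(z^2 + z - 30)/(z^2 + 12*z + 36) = (z - 5)/(z + 6)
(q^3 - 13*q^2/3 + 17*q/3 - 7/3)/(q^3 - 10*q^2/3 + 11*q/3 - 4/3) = (3*q - 7)/(3*q - 4)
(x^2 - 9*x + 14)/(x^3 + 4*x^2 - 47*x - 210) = (x - 2)/(x^2 + 11*x + 30)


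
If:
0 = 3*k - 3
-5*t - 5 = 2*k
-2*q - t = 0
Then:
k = 1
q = 7/10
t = -7/5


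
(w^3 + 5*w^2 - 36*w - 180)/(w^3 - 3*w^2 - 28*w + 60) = (w + 6)/(w - 2)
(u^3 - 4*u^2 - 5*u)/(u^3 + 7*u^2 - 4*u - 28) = u*(u^2 - 4*u - 5)/(u^3 + 7*u^2 - 4*u - 28)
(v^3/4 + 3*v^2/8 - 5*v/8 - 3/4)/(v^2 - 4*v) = (2*v^3 + 3*v^2 - 5*v - 6)/(8*v*(v - 4))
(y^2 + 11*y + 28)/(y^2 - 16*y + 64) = (y^2 + 11*y + 28)/(y^2 - 16*y + 64)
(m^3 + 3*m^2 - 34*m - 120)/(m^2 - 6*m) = m + 9 + 20/m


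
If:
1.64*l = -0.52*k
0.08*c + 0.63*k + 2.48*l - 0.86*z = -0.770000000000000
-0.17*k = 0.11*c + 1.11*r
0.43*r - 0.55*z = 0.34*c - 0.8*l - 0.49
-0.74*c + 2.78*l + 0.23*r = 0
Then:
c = -0.01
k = 0.01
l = -0.00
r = -0.00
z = 0.89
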